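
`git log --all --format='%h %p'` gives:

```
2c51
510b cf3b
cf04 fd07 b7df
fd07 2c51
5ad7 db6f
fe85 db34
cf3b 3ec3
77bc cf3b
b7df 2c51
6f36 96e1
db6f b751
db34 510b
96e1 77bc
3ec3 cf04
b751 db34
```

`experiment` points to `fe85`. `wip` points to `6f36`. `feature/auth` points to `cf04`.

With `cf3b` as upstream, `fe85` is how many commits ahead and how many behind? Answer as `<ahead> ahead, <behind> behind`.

3 ahead, 0 behind

Reachable from fe85: {2c51, 3ec3, 510b, b7df, cf04, cf3b, db34, fd07, fe85}.
Reachable from cf3b: {2c51, 3ec3, b7df, cf04, cf3b, fd07}.
Only in fe85's history (ahead): {510b, db34, fe85} — 3.
Only in cf3b's history (behind): {} — 0.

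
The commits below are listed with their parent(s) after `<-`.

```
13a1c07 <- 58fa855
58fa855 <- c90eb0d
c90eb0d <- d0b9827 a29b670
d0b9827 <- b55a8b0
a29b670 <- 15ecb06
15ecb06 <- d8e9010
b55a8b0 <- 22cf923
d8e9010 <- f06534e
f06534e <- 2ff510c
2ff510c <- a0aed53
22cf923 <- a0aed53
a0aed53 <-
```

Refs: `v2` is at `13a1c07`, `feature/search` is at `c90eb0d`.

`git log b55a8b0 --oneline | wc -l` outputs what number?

3

Walking parent pointers from b55a8b0: reachable set = {22cf923, a0aed53, b55a8b0}.
That is 3 commits.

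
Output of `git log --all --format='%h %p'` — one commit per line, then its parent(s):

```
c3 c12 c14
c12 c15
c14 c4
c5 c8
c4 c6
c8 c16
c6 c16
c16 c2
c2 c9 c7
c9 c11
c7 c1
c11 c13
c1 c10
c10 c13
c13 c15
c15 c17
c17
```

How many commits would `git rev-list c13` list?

3

Walking parent pointers from c13: reachable set = {c13, c15, c17}.
That is 3 commits.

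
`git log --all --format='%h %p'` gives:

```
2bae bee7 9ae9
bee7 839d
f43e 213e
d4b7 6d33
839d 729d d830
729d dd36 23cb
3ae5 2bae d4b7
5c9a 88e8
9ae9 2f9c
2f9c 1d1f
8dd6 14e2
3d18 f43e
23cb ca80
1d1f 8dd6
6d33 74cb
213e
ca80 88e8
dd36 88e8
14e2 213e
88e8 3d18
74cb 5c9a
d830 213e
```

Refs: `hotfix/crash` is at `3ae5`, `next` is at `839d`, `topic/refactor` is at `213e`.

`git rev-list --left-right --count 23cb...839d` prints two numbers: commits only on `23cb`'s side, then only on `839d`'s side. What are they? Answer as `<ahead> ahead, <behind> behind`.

Reachable from 23cb: {213e, 23cb, 3d18, 88e8, ca80, f43e}.
Reachable from 839d: {213e, 23cb, 3d18, 729d, 839d, 88e8, ca80, d830, dd36, f43e}.
Only in 23cb's history (ahead): {} — 0.
Only in 839d's history (behind): {729d, 839d, d830, dd36} — 4.

0 ahead, 4 behind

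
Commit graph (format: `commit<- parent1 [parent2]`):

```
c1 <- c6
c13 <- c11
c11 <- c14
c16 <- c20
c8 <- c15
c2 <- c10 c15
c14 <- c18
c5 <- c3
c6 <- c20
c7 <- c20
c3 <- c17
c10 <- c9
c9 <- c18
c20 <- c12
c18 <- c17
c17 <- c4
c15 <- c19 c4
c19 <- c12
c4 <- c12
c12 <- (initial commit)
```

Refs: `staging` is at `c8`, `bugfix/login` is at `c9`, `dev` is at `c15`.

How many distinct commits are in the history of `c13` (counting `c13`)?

Walking parent pointers from c13: reachable set = {c11, c12, c13, c14, c17, c18, c4}.
That is 7 commits.

7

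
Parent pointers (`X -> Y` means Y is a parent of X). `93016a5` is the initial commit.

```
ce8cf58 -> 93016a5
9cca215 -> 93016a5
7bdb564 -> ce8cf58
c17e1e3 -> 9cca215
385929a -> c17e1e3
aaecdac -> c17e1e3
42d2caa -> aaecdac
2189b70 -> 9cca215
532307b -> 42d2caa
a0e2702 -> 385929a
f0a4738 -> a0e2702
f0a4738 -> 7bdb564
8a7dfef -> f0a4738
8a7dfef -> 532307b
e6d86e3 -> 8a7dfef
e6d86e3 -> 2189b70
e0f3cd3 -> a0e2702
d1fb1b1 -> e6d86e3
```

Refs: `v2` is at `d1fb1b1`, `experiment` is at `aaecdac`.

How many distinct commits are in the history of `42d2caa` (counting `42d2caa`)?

Walking parent pointers from 42d2caa: reachable set = {42d2caa, 93016a5, 9cca215, aaecdac, c17e1e3}.
That is 5 commits.

5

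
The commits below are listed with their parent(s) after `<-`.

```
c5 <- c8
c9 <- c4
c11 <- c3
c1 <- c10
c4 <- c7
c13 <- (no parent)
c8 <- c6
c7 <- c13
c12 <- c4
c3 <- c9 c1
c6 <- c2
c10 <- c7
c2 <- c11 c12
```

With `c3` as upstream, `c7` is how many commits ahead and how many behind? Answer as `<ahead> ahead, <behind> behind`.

0 ahead, 5 behind

Reachable from c7: {c13, c7}.
Reachable from c3: {c1, c10, c13, c3, c4, c7, c9}.
Only in c7's history (ahead): {} — 0.
Only in c3's history (behind): {c1, c10, c3, c4, c9} — 5.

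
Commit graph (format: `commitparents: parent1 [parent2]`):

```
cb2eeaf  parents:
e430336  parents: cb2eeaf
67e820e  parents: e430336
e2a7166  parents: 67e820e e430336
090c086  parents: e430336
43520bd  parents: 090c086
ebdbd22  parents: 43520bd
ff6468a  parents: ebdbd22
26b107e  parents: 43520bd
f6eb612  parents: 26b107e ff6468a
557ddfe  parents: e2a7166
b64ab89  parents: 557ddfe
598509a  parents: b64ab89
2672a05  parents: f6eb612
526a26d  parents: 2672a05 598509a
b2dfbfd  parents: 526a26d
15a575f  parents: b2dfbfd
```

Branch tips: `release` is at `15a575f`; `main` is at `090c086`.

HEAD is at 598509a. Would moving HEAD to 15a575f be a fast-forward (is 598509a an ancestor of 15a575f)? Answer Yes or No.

Yes

A fast-forward from 598509a to 15a575f is possible iff 598509a is an ancestor of 15a575f.
Ancestors of 15a575f: {090c086, 15a575f, 2672a05, 26b107e, 43520bd, 526a26d, 557ddfe, 598509a, 67e820e, b2dfbfd, b64ab89, cb2eeaf, e2a7166, e430336, ebdbd22, f6eb612, ff6468a}.
598509a is among them, so fast-forward is possible.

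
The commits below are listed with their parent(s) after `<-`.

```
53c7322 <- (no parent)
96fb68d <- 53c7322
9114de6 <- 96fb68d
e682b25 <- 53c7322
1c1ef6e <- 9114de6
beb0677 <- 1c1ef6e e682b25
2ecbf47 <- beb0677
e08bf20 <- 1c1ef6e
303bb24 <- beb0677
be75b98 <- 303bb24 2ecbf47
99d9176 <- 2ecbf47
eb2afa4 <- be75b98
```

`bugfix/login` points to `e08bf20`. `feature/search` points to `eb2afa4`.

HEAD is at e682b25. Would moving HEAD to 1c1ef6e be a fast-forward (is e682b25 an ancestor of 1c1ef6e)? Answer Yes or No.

No

A fast-forward from e682b25 to 1c1ef6e is possible iff e682b25 is an ancestor of 1c1ef6e.
Ancestors of 1c1ef6e: {1c1ef6e, 53c7322, 9114de6, 96fb68d}.
e682b25 is not among them, so fast-forward is not possible.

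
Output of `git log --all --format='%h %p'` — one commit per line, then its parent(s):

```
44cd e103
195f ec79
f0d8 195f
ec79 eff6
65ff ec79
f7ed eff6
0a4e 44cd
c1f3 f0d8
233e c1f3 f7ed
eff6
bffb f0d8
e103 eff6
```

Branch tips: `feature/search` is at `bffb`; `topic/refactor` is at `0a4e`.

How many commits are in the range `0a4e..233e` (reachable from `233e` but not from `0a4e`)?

Reachable from 233e: {195f, 233e, c1f3, ec79, eff6, f0d8, f7ed}.
Reachable from 0a4e: {0a4e, 44cd, e103, eff6}.
In 233e's history but not 0a4e's: {195f, 233e, c1f3, ec79, f0d8, f7ed} — 6 commits.

6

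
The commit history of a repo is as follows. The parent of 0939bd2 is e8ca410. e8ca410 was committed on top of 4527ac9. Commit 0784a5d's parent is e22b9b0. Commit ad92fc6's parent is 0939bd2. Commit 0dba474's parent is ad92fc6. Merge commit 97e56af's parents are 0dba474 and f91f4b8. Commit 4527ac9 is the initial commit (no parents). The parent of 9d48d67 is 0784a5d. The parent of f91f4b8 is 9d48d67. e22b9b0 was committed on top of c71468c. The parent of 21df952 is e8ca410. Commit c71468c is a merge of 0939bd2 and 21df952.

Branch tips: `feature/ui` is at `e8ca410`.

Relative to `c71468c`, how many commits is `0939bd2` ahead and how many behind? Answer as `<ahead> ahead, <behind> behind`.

0 ahead, 2 behind

Reachable from 0939bd2: {0939bd2, 4527ac9, e8ca410}.
Reachable from c71468c: {0939bd2, 21df952, 4527ac9, c71468c, e8ca410}.
Only in 0939bd2's history (ahead): {} — 0.
Only in c71468c's history (behind): {21df952, c71468c} — 2.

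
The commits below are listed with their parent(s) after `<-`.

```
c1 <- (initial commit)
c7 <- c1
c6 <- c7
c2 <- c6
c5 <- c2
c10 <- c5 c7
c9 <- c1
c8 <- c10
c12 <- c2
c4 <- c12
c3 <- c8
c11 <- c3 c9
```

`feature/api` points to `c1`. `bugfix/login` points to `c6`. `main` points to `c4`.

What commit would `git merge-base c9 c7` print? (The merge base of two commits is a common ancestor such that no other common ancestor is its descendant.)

Ancestors of c9: {c1, c9}.
Ancestors of c7: {c1, c7}.
Common ancestors: {c1}.
The only common ancestor is c1, so it is the merge base.

c1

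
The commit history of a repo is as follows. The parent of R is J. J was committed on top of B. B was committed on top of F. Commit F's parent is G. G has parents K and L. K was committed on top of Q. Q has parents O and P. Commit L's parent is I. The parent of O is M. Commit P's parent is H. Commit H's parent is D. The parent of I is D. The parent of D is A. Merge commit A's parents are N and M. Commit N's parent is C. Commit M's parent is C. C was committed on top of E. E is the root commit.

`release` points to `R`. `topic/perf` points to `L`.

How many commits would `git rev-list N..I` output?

4

Reachable from I: {A, C, D, E, I, M, N}.
Reachable from N: {C, E, N}.
In I's history but not N's: {A, D, I, M} — 4 commits.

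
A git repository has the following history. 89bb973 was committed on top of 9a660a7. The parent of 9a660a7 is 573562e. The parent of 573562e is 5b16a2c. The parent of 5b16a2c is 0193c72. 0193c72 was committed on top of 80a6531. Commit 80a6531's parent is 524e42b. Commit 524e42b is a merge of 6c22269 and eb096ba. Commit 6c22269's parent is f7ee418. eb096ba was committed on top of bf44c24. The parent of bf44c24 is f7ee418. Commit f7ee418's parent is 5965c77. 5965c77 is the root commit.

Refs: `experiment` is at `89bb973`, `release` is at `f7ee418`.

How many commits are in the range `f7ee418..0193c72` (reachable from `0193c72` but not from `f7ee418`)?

Reachable from 0193c72: {0193c72, 524e42b, 5965c77, 6c22269, 80a6531, bf44c24, eb096ba, f7ee418}.
Reachable from f7ee418: {5965c77, f7ee418}.
In 0193c72's history but not f7ee418's: {0193c72, 524e42b, 6c22269, 80a6531, bf44c24, eb096ba} — 6 commits.

6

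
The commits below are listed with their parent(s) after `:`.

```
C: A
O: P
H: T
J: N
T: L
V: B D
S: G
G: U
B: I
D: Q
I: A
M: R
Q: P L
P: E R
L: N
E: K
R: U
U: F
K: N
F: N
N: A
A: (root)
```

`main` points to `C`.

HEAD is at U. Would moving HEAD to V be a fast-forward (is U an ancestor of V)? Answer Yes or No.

A fast-forward from U to V is possible iff U is an ancestor of V.
Ancestors of V: {A, B, D, E, F, I, K, L, N, P, Q, R, U, V}.
U is among them, so fast-forward is possible.

Yes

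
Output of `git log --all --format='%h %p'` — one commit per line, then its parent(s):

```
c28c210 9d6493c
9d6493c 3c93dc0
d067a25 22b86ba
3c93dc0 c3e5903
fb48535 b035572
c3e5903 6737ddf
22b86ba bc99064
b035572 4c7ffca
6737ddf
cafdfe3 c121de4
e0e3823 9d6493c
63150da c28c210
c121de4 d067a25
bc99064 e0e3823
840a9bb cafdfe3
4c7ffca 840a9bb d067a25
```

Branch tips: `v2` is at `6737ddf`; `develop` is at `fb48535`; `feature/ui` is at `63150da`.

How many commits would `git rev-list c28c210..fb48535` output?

10

Reachable from fb48535: {22b86ba, 3c93dc0, 4c7ffca, 6737ddf, 840a9bb, 9d6493c, b035572, bc99064, c121de4, c3e5903, cafdfe3, d067a25, e0e3823, fb48535}.
Reachable from c28c210: {3c93dc0, 6737ddf, 9d6493c, c28c210, c3e5903}.
In fb48535's history but not c28c210's: {22b86ba, 4c7ffca, 840a9bb, b035572, bc99064, c121de4, cafdfe3, d067a25, e0e3823, fb48535} — 10 commits.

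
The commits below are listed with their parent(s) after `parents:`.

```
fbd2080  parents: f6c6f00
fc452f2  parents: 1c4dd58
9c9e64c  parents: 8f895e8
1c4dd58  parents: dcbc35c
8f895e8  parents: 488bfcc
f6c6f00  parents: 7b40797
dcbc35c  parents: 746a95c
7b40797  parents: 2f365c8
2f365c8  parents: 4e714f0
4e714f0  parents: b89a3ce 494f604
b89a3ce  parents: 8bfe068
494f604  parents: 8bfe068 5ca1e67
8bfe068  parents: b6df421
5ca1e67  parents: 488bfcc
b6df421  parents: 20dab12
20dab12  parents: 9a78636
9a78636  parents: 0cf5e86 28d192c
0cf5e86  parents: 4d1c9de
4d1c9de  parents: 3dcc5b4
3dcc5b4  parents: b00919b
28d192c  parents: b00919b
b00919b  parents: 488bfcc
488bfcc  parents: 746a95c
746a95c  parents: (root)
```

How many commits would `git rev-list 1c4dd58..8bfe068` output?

10

Reachable from 8bfe068: {0cf5e86, 20dab12, 28d192c, 3dcc5b4, 488bfcc, 4d1c9de, 746a95c, 8bfe068, 9a78636, b00919b, b6df421}.
Reachable from 1c4dd58: {1c4dd58, 746a95c, dcbc35c}.
In 8bfe068's history but not 1c4dd58's: {0cf5e86, 20dab12, 28d192c, 3dcc5b4, 488bfcc, 4d1c9de, 8bfe068, 9a78636, b00919b, b6df421} — 10 commits.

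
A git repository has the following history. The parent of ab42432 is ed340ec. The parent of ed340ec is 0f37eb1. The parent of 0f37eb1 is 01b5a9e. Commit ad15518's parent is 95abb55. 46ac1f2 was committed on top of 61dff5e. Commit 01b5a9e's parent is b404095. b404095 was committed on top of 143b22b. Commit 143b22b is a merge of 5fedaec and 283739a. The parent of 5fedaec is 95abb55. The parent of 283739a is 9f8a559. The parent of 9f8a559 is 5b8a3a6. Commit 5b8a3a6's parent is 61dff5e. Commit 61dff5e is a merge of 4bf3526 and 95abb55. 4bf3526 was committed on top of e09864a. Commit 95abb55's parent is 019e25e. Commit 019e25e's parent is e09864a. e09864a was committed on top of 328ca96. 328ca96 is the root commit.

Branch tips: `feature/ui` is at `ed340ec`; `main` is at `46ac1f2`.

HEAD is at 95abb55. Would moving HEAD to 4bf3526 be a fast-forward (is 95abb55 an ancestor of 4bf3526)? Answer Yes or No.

A fast-forward from 95abb55 to 4bf3526 is possible iff 95abb55 is an ancestor of 4bf3526.
Ancestors of 4bf3526: {328ca96, 4bf3526, e09864a}.
95abb55 is not among them, so fast-forward is not possible.

No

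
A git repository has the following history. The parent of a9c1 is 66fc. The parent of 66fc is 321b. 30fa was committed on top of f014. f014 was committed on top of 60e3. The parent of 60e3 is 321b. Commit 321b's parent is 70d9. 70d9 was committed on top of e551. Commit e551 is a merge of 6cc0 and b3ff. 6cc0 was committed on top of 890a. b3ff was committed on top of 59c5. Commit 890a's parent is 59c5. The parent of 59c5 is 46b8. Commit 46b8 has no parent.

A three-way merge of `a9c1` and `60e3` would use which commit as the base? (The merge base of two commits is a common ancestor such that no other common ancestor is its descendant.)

Ancestors of a9c1: {321b, 46b8, 59c5, 66fc, 6cc0, 70d9, 890a, a9c1, b3ff, e551}.
Ancestors of 60e3: {321b, 46b8, 59c5, 60e3, 6cc0, 70d9, 890a, b3ff, e551}.
Common ancestors: {321b, 46b8, 59c5, 6cc0, 70d9, 890a, b3ff, e551}.
Among these, 321b is not an ancestor of any other common ancestor — it is the merge base.

321b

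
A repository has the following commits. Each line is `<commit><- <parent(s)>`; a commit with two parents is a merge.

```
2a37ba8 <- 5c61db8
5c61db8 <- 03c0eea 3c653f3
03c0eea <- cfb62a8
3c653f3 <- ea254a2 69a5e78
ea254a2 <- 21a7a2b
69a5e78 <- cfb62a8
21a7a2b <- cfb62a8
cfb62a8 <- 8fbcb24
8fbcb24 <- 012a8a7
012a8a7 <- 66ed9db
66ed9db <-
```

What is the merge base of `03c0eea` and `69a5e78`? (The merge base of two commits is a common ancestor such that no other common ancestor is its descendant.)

cfb62a8

Ancestors of 03c0eea: {012a8a7, 03c0eea, 66ed9db, 8fbcb24, cfb62a8}.
Ancestors of 69a5e78: {012a8a7, 66ed9db, 69a5e78, 8fbcb24, cfb62a8}.
Common ancestors: {012a8a7, 66ed9db, 8fbcb24, cfb62a8}.
Among these, cfb62a8 is not an ancestor of any other common ancestor — it is the merge base.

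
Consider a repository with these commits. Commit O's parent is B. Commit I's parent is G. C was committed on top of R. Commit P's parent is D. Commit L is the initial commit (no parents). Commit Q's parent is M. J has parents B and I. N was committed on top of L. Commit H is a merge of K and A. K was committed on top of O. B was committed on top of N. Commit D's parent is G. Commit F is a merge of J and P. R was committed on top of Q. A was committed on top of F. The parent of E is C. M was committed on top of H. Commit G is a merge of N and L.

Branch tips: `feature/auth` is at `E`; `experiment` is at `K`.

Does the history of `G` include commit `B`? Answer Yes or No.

Ancestors of G: {G, L, N}.
B is not in that set, so it is not an ancestor of G.

No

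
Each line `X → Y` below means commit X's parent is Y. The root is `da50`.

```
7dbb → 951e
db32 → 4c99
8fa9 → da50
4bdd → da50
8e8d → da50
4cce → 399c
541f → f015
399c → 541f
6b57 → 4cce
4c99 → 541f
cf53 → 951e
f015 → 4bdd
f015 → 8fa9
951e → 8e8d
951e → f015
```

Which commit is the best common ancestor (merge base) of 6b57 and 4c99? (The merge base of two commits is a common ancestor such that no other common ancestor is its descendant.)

Ancestors of 6b57: {399c, 4bdd, 4cce, 541f, 6b57, 8fa9, da50, f015}.
Ancestors of 4c99: {4bdd, 4c99, 541f, 8fa9, da50, f015}.
Common ancestors: {4bdd, 541f, 8fa9, da50, f015}.
Among these, 541f is not an ancestor of any other common ancestor — it is the merge base.

541f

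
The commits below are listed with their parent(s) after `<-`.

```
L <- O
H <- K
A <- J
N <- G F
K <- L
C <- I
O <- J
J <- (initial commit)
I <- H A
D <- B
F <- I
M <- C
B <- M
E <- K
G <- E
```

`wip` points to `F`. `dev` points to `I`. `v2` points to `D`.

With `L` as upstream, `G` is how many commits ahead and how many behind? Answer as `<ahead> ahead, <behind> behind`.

3 ahead, 0 behind

Reachable from G: {E, G, J, K, L, O}.
Reachable from L: {J, L, O}.
Only in G's history (ahead): {E, G, K} — 3.
Only in L's history (behind): {} — 0.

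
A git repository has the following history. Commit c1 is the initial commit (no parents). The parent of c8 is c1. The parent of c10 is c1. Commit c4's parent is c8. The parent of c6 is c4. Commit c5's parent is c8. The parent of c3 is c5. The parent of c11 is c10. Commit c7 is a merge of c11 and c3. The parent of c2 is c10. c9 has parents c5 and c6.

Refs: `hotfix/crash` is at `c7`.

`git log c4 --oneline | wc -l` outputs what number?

3

Walking parent pointers from c4: reachable set = {c1, c4, c8}.
That is 3 commits.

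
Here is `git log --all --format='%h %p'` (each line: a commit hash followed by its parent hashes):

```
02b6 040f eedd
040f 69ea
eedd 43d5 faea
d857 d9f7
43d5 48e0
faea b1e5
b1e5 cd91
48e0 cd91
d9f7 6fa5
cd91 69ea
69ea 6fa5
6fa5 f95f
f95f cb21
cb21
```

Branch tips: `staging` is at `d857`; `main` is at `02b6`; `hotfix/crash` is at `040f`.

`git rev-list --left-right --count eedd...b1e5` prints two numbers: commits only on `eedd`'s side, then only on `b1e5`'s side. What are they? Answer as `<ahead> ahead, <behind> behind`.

4 ahead, 0 behind

Reachable from eedd: {43d5, 48e0, 69ea, 6fa5, b1e5, cb21, cd91, eedd, f95f, faea}.
Reachable from b1e5: {69ea, 6fa5, b1e5, cb21, cd91, f95f}.
Only in eedd's history (ahead): {43d5, 48e0, eedd, faea} — 4.
Only in b1e5's history (behind): {} — 0.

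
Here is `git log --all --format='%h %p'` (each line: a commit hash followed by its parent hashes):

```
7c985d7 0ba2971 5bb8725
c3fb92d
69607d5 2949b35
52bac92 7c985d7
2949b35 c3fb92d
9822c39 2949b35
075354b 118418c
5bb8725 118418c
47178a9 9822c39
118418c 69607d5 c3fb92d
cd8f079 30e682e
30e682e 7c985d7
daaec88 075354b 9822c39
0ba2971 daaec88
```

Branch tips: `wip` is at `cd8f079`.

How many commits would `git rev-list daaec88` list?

7

Walking parent pointers from daaec88: reachable set = {075354b, 118418c, 2949b35, 69607d5, 9822c39, c3fb92d, daaec88}.
That is 7 commits.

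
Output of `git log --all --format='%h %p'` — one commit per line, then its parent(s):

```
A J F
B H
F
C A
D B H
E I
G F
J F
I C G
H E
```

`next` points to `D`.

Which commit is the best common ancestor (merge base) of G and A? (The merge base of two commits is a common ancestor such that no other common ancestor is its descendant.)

F

Ancestors of G: {F, G}.
Ancestors of A: {A, F, J}.
Common ancestors: {F}.
The only common ancestor is F, so it is the merge base.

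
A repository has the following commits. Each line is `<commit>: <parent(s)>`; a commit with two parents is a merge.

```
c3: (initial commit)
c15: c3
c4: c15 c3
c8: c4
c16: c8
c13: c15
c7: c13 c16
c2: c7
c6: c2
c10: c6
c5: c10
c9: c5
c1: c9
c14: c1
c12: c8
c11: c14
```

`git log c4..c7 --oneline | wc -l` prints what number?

Reachable from c7: {c13, c15, c16, c3, c4, c7, c8}.
Reachable from c4: {c15, c3, c4}.
In c7's history but not c4's: {c13, c16, c7, c8} — 4 commits.

4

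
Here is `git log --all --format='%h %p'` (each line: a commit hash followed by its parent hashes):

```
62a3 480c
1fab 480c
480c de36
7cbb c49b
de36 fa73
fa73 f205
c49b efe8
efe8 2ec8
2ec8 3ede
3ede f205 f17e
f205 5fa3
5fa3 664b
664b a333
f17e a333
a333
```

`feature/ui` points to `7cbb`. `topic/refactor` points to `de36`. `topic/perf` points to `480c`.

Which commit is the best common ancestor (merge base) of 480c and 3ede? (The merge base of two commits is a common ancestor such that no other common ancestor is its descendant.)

Ancestors of 480c: {480c, 5fa3, 664b, a333, de36, f205, fa73}.
Ancestors of 3ede: {3ede, 5fa3, 664b, a333, f17e, f205}.
Common ancestors: {5fa3, 664b, a333, f205}.
Among these, f205 is not an ancestor of any other common ancestor — it is the merge base.

f205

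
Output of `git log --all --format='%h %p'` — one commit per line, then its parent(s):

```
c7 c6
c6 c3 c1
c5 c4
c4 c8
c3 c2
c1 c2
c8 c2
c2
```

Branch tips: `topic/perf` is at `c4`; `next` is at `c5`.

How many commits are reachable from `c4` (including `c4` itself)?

3

Walking parent pointers from c4: reachable set = {c2, c4, c8}.
That is 3 commits.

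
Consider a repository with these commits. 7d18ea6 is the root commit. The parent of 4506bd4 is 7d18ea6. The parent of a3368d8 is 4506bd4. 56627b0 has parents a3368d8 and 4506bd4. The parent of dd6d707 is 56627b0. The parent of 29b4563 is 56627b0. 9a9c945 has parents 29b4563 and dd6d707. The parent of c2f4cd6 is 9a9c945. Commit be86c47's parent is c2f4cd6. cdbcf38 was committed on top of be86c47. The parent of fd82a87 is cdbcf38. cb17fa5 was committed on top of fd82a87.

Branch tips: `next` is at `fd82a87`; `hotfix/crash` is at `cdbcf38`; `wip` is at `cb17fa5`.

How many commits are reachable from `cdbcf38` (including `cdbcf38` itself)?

10

Walking parent pointers from cdbcf38: reachable set = {29b4563, 4506bd4, 56627b0, 7d18ea6, 9a9c945, a3368d8, be86c47, c2f4cd6, cdbcf38, dd6d707}.
That is 10 commits.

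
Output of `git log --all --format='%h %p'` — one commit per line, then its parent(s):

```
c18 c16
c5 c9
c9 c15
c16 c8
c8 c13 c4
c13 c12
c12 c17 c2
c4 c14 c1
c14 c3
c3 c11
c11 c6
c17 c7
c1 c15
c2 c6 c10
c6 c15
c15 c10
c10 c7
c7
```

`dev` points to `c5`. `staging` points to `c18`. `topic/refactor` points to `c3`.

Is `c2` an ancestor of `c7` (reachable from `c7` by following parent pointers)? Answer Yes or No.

No

Ancestors of c7: {c7}.
c2 is not in that set, so it is not an ancestor of c7.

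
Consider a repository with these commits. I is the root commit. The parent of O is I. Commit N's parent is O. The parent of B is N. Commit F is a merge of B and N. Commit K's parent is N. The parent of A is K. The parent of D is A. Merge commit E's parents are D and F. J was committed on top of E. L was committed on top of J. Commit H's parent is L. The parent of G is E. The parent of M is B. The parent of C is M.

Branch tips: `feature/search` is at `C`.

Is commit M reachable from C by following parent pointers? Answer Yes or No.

Yes

Ancestors of C (commits reachable by following parents): {B, C, I, M, N, O}.
M is in that set, so it is an ancestor of C.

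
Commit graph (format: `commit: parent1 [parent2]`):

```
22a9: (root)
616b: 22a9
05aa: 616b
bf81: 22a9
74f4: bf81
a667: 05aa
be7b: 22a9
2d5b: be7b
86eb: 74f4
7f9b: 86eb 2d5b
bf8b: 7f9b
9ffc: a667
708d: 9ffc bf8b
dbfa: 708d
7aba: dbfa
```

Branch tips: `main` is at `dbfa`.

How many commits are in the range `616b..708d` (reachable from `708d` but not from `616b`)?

11

Reachable from 708d: {05aa, 22a9, 2d5b, 616b, 708d, 74f4, 7f9b, 86eb, 9ffc, a667, be7b, bf81, bf8b}.
Reachable from 616b: {22a9, 616b}.
In 708d's history but not 616b's: {05aa, 2d5b, 708d, 74f4, 7f9b, 86eb, 9ffc, a667, be7b, bf81, bf8b} — 11 commits.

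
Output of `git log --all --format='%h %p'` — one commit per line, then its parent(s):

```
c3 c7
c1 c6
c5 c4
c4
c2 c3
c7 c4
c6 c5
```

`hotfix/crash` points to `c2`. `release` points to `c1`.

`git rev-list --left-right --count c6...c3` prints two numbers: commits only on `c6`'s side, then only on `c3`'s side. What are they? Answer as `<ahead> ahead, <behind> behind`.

Reachable from c6: {c4, c5, c6}.
Reachable from c3: {c3, c4, c7}.
Only in c6's history (ahead): {c5, c6} — 2.
Only in c3's history (behind): {c3, c7} — 2.

2 ahead, 2 behind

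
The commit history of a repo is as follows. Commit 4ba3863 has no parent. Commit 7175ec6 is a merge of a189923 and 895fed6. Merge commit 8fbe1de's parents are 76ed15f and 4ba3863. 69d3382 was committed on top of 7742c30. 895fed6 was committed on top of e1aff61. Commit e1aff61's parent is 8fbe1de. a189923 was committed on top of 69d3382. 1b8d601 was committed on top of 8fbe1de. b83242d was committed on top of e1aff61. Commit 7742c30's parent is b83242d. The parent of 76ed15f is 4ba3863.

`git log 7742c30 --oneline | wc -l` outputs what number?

6

Walking parent pointers from 7742c30: reachable set = {4ba3863, 76ed15f, 7742c30, 8fbe1de, b83242d, e1aff61}.
That is 6 commits.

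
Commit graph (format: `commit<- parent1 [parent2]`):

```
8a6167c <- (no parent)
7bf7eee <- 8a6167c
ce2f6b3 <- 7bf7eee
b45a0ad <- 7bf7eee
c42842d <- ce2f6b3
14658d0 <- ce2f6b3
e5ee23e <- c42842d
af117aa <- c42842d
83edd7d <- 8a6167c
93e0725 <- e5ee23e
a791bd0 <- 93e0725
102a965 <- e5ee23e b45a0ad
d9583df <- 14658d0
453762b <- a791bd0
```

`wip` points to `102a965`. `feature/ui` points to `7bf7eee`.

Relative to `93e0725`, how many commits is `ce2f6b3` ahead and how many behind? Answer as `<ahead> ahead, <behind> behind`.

Reachable from ce2f6b3: {7bf7eee, 8a6167c, ce2f6b3}.
Reachable from 93e0725: {7bf7eee, 8a6167c, 93e0725, c42842d, ce2f6b3, e5ee23e}.
Only in ce2f6b3's history (ahead): {} — 0.
Only in 93e0725's history (behind): {93e0725, c42842d, e5ee23e} — 3.

0 ahead, 3 behind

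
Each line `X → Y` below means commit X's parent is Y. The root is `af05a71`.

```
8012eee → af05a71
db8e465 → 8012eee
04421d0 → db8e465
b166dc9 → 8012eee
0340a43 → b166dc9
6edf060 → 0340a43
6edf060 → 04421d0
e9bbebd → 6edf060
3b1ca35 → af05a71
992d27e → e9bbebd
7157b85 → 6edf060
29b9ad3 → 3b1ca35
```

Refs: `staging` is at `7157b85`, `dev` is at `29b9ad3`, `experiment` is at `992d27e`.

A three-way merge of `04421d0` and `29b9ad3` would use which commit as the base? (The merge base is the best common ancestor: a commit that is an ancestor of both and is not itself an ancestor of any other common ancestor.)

af05a71

Ancestors of 04421d0: {04421d0, 8012eee, af05a71, db8e465}.
Ancestors of 29b9ad3: {29b9ad3, 3b1ca35, af05a71}.
Common ancestors: {af05a71}.
The only common ancestor is af05a71, so it is the merge base.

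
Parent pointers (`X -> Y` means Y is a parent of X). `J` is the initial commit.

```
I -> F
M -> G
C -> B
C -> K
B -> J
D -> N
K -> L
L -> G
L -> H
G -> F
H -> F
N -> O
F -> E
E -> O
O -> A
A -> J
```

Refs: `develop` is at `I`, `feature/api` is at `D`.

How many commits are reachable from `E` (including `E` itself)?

4

Walking parent pointers from E: reachable set = {A, E, J, O}.
That is 4 commits.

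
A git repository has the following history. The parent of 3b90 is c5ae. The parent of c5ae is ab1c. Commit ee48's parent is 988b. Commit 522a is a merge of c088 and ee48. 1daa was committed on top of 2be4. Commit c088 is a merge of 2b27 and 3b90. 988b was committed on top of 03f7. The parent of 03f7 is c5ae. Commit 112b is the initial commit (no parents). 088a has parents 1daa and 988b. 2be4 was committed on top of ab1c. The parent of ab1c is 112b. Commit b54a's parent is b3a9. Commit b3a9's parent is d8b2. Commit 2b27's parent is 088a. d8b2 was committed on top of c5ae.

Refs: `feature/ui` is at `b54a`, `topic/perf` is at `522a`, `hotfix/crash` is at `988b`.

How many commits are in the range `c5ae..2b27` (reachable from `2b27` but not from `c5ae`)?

6

Reachable from 2b27: {03f7, 088a, 112b, 1daa, 2b27, 2be4, 988b, ab1c, c5ae}.
Reachable from c5ae: {112b, ab1c, c5ae}.
In 2b27's history but not c5ae's: {03f7, 088a, 1daa, 2b27, 2be4, 988b} — 6 commits.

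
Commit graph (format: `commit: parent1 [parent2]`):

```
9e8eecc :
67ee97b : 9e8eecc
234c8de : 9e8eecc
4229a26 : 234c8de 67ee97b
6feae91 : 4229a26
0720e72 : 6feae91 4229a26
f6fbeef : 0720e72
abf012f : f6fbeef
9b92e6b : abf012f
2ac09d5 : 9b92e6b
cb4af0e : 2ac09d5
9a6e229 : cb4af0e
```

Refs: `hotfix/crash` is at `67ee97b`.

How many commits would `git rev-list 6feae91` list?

5

Walking parent pointers from 6feae91: reachable set = {234c8de, 4229a26, 67ee97b, 6feae91, 9e8eecc}.
That is 5 commits.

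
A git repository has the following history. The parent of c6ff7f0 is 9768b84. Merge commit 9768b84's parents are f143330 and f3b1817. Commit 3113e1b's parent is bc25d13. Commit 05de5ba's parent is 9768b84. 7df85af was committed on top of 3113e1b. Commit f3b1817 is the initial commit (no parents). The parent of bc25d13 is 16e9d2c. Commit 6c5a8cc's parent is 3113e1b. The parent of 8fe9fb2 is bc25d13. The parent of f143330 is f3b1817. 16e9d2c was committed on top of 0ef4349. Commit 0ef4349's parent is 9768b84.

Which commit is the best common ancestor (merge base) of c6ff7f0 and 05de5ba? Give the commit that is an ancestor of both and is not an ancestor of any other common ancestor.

Ancestors of c6ff7f0: {9768b84, c6ff7f0, f143330, f3b1817}.
Ancestors of 05de5ba: {05de5ba, 9768b84, f143330, f3b1817}.
Common ancestors: {9768b84, f143330, f3b1817}.
Among these, 9768b84 is not an ancestor of any other common ancestor — it is the merge base.

9768b84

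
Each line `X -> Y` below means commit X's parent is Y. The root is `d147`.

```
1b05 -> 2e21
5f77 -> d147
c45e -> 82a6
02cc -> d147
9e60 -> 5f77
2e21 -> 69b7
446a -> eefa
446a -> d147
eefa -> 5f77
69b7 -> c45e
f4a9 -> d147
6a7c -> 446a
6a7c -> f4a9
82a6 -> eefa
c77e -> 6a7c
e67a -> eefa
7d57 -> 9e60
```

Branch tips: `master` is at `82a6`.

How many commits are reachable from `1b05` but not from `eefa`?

5

Reachable from 1b05: {1b05, 2e21, 5f77, 69b7, 82a6, c45e, d147, eefa}.
Reachable from eefa: {5f77, d147, eefa}.
In 1b05's history but not eefa's: {1b05, 2e21, 69b7, 82a6, c45e} — 5 commits.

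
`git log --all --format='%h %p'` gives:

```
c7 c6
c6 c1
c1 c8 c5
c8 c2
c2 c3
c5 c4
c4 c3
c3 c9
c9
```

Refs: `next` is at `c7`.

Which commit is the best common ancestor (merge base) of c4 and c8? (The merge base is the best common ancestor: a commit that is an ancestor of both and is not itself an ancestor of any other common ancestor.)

Ancestors of c4: {c3, c4, c9}.
Ancestors of c8: {c2, c3, c8, c9}.
Common ancestors: {c3, c9}.
Among these, c3 is not an ancestor of any other common ancestor — it is the merge base.

c3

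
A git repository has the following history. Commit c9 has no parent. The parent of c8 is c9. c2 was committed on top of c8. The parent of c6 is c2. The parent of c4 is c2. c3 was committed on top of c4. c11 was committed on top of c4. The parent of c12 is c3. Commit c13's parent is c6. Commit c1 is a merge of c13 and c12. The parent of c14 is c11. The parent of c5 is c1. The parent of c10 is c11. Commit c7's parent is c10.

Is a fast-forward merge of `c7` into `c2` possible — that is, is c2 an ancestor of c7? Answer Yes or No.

A fast-forward from c2 to c7 is possible iff c2 is an ancestor of c7.
Ancestors of c7: {c10, c11, c2, c4, c7, c8, c9}.
c2 is among them, so fast-forward is possible.

Yes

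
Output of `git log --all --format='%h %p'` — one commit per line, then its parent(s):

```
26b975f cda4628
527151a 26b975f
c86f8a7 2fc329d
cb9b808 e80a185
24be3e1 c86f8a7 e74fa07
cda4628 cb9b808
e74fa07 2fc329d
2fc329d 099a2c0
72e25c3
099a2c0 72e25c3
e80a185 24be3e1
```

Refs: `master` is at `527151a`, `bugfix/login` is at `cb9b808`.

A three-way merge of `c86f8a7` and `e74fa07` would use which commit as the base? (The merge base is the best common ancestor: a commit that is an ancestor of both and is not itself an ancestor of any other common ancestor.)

2fc329d

Ancestors of c86f8a7: {099a2c0, 2fc329d, 72e25c3, c86f8a7}.
Ancestors of e74fa07: {099a2c0, 2fc329d, 72e25c3, e74fa07}.
Common ancestors: {099a2c0, 2fc329d, 72e25c3}.
Among these, 2fc329d is not an ancestor of any other common ancestor — it is the merge base.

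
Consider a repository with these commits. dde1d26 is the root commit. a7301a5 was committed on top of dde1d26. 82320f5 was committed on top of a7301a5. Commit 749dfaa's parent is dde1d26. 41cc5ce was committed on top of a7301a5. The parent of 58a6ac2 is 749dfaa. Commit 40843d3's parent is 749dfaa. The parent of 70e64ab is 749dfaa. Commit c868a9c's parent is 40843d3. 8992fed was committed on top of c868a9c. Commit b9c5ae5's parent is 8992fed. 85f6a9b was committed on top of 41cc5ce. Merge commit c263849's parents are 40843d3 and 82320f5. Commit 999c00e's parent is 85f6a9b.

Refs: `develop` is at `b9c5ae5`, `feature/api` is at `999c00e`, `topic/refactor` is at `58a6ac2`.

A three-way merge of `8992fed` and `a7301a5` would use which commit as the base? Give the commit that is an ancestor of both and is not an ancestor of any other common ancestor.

dde1d26

Ancestors of 8992fed: {40843d3, 749dfaa, 8992fed, c868a9c, dde1d26}.
Ancestors of a7301a5: {a7301a5, dde1d26}.
Common ancestors: {dde1d26}.
The only common ancestor is dde1d26, so it is the merge base.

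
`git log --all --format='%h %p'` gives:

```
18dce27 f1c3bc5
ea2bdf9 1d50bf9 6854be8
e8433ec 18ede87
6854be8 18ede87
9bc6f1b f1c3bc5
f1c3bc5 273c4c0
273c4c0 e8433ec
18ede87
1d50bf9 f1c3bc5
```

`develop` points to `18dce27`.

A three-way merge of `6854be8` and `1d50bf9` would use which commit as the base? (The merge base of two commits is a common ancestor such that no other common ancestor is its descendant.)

18ede87

Ancestors of 6854be8: {18ede87, 6854be8}.
Ancestors of 1d50bf9: {18ede87, 1d50bf9, 273c4c0, e8433ec, f1c3bc5}.
Common ancestors: {18ede87}.
The only common ancestor is 18ede87, so it is the merge base.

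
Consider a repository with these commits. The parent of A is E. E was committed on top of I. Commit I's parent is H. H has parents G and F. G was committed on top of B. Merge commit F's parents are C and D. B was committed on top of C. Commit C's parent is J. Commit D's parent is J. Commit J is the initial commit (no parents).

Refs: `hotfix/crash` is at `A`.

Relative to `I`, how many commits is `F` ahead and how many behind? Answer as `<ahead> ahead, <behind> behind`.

0 ahead, 4 behind

Reachable from F: {C, D, F, J}.
Reachable from I: {B, C, D, F, G, H, I, J}.
Only in F's history (ahead): {} — 0.
Only in I's history (behind): {B, G, H, I} — 4.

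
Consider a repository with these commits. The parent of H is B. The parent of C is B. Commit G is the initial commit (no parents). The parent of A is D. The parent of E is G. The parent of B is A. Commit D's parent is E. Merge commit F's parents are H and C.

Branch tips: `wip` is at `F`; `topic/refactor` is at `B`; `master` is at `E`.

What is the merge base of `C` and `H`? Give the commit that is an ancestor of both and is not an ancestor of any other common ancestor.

Ancestors of C: {A, B, C, D, E, G}.
Ancestors of H: {A, B, D, E, G, H}.
Common ancestors: {A, B, D, E, G}.
Among these, B is not an ancestor of any other common ancestor — it is the merge base.

B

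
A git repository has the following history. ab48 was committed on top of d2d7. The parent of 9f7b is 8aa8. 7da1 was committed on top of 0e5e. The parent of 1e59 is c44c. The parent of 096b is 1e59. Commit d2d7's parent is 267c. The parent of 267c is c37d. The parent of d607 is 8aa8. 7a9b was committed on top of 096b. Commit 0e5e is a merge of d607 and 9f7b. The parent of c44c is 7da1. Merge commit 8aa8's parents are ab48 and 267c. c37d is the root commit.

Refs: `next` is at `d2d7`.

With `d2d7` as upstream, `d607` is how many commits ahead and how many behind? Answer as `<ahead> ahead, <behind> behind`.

3 ahead, 0 behind

Reachable from d607: {267c, 8aa8, ab48, c37d, d2d7, d607}.
Reachable from d2d7: {267c, c37d, d2d7}.
Only in d607's history (ahead): {8aa8, ab48, d607} — 3.
Only in d2d7's history (behind): {} — 0.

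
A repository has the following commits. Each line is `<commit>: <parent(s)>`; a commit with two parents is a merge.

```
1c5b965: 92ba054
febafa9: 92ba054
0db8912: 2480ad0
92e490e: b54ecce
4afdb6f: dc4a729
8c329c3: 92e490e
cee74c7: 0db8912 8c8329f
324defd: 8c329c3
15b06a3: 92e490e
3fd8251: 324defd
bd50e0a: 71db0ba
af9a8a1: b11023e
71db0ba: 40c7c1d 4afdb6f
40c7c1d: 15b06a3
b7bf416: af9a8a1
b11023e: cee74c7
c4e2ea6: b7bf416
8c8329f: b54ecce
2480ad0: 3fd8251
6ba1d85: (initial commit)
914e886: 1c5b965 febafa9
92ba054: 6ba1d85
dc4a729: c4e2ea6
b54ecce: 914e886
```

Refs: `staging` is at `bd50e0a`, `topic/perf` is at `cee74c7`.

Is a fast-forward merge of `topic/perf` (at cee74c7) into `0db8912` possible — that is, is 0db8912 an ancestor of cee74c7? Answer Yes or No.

A fast-forward from 0db8912 to cee74c7 is possible iff 0db8912 is an ancestor of cee74c7.
Ancestors of cee74c7: {0db8912, 1c5b965, 2480ad0, 324defd, 3fd8251, 6ba1d85, 8c329c3, 8c8329f, 914e886, 92ba054, 92e490e, b54ecce, cee74c7, febafa9}.
0db8912 is among them, so fast-forward is possible.

Yes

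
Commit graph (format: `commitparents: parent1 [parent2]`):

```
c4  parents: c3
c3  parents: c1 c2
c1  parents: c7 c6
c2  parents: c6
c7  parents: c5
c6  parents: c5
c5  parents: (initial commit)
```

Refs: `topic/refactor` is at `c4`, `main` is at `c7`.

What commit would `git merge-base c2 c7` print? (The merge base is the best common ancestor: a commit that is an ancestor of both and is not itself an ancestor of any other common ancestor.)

c5

Ancestors of c2: {c2, c5, c6}.
Ancestors of c7: {c5, c7}.
Common ancestors: {c5}.
The only common ancestor is c5, so it is the merge base.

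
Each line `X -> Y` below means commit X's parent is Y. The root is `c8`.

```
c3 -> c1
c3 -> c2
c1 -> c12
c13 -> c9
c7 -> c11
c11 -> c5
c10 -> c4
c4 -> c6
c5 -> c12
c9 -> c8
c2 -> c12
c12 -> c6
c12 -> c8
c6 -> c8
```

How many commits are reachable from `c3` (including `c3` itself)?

Walking parent pointers from c3: reachable set = {c1, c12, c2, c3, c6, c8}.
That is 6 commits.

6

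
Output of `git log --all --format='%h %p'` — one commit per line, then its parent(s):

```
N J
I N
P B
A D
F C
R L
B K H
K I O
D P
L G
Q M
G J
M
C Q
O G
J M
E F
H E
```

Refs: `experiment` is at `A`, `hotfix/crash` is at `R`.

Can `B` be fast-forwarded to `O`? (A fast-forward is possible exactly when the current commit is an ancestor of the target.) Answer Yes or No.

A fast-forward from B to O is possible iff B is an ancestor of O.
Ancestors of O: {G, J, M, O}.
B is not among them, so fast-forward is not possible.

No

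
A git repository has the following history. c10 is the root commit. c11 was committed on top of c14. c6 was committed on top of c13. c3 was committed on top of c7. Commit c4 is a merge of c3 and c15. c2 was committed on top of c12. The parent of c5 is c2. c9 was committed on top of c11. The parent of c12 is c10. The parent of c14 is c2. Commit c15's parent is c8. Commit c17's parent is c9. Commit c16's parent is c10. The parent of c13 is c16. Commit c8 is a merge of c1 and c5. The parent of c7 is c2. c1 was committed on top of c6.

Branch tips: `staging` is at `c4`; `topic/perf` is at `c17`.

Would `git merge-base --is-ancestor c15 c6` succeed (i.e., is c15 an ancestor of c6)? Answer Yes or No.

Ancestors of c6: {c10, c13, c16, c6}.
c15 is not in that set, so it is not an ancestor of c6.

No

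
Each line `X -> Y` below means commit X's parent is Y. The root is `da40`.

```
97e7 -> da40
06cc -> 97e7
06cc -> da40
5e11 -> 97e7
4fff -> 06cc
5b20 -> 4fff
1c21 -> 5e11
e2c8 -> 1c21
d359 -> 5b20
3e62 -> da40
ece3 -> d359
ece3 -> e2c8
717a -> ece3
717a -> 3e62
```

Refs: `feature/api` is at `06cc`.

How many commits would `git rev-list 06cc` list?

Walking parent pointers from 06cc: reachable set = {06cc, 97e7, da40}.
That is 3 commits.

3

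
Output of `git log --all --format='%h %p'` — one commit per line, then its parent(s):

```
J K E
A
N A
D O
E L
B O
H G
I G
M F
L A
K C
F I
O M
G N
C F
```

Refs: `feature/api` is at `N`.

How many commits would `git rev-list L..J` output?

8

Reachable from J: {A, C, E, F, G, I, J, K, L, N}.
Reachable from L: {A, L}.
In J's history but not L's: {C, E, F, G, I, J, K, N} — 8 commits.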